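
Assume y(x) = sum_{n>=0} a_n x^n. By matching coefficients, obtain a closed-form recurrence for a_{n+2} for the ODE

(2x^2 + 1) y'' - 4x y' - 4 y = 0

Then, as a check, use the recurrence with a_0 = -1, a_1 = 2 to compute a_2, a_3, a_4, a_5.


Substitute y = sum_n a_n x^n.
(1 + 2 x^2) y'' contributes (n+2)(n+1) a_{n+2} + 2 n(n-1) a_n at x^n.
-4 x y'(x) contributes -4 n a_n at x^n.
-4 y(x) contributes -4 a_n at x^n.
Matching x^n: (n+2)(n+1) a_{n+2} + (2 n(n-1) - 4 n - 4) a_n = 0.
Thus a_{n+2} = (-2 n(n-1) + 4 n + 4) / ((n+1)(n+2)) * a_n.

Check with a_0 = -1, a_1 = 2 (apply the recurrence for n = 0, 1, 2, 3): a_0 = -1, a_1 = 2, a_2 = -2, a_3 = 8/3, a_4 = -4/3, a_5 = 8/15.

a_(n+2) = (-2 n(n-1) + 4 n + 4) / ((n+1)(n+2)) * a_n; check: a_0 = -1, a_1 = 2, a_2 = -2, a_3 = 8/3, a_4 = -4/3, a_5 = 8/15


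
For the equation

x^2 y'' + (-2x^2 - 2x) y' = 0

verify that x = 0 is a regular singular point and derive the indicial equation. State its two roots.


Divide by x^2 to reach normal form y'' + P_1(x) y' + P_2(x) y = 0 with P_1(x) = -2 - 2/x and P_2(x) = 0.
x = 0 is a singular point because the y'-coefficient -2 - 2/x has a pole at x = 0.
It is a regular singular point because x P_1(x) = p(x) = -2x - 2 and x^2 P_2(x) = q(x) = 0 are polynomials, hence analytic at x = 0.
p(0) = -2,  q(0) = 0.
Indicial equation: r(r-1) + p(0) r + q(0) = 0, i.e. r^2 + (p(0) - 1) r + q(0) = 0, i.e. r^2 - 3 r = 0.
Discriminant: (-3)^2 - 4(0) = 9, so r = (3 ± 3)/2.
Solving: r_1 = 3, r_2 = 0.

indicial: r^2 - 3 r = 0; roots r_1 = 3, r_2 = 0


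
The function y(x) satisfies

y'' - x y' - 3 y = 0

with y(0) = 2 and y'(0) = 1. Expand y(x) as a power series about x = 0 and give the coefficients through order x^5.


Ansatz: y(x) = sum_{n>=0} a_n x^n, so y'(x) = sum_{n>=1} n a_n x^(n-1) and y''(x) = sum_{n>=2} n(n-1) a_n x^(n-2).
Substitute into P(x) y'' + Q(x) y' + R(x) y = 0 with P(x) = 1, Q(x) = -x, R(x) = -3, and match powers of x.
Initial conditions: a_0 = 2, a_1 = 1.
Setting the coefficient of each power of x to zero and solving order by order (substituting the coefficients already found):
  x^0: 2 a_2 - 3 a_0 = 0  ->  2 a_2 = 3 a_0 = 6  ->  a_2 = 3
  x^1: 6 a_3 - 4 a_1 = 0  ->  6 a_3 = 4 a_1 = 4  ->  a_3 = 2/3
  x^2: 12 a_4 - 5 a_2 = 0  ->  12 a_4 = 5 a_2 = 15  ->  a_4 = 5/4
  x^3: 20 a_5 - 6 a_3 = 0  ->  20 a_5 = 6 a_3 = 4  ->  a_5 = 1/5
Truncated series: y(x) = 2 + x + 3 x^2 + (2/3) x^3 + (5/4) x^4 + (1/5) x^5 + O(x^6).

a_0 = 2; a_1 = 1; a_2 = 3; a_3 = 2/3; a_4 = 5/4; a_5 = 1/5


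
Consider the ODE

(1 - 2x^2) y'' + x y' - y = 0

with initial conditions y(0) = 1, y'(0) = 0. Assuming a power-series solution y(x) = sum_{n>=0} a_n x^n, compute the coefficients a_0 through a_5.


Ansatz: y(x) = sum_{n>=0} a_n x^n, so y'(x) = sum_{n>=1} n a_n x^(n-1) and y''(x) = sum_{n>=2} n(n-1) a_n x^(n-2).
Substitute into P(x) y'' + Q(x) y' + R(x) y = 0 with P(x) = 1 - 2x^2, Q(x) = x, R(x) = -1, and match powers of x.
Initial conditions: a_0 = 1, a_1 = 0.
Setting the coefficient of each power of x to zero and solving order by order (substituting the coefficients already found):
  x^0: 2 a_2 - a_0 = 0  ->  2 a_2 = a_0 = 1  ->  a_2 = 1/2
  x^1: 6 a_3 = 0  ->  a_3 = 0
  x^2: 12 a_4 - 3 a_2 = 0  ->  12 a_4 = 3 a_2 = 3/2  ->  a_4 = 1/8
  x^3: 20 a_5 - 10 a_3 = 0  ->  20 a_5 = 10 a_3 = 0  ->  a_5 = 0
Truncated series: y(x) = 1 + (1/2) x^2 + (1/8) x^4 + O(x^6).

a_0 = 1; a_1 = 0; a_2 = 1/2; a_3 = 0; a_4 = 1/8; a_5 = 0


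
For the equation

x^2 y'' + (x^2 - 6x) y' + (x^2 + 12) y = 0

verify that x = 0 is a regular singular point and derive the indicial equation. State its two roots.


Divide by x^2 to reach normal form y'' + P_1(x) y' + P_2(x) y = 0 with P_1(x) = 1 - 6/x and P_2(x) = 1 + 12/x^2.
x = 0 is a singular point because the y'-coefficient 1 - 6/x has a pole at x = 0 and the y-coefficient 1 + 12/x^2 has a pole at x = 0.
It is a regular singular point because x P_1(x) = p(x) = x - 6 and x^2 P_2(x) = q(x) = x^2 + 12 are polynomials, hence analytic at x = 0.
p(0) = -6,  q(0) = 12.
Indicial equation: r(r-1) + p(0) r + q(0) = 0, i.e. r^2 + (p(0) - 1) r + q(0) = 0, i.e. r^2 - 7 r + 12 = 0.
Discriminant: (-7)^2 - 4(12) = 1, so r = (7 ± 1)/2.
Solving: r_1 = 4, r_2 = 3.

indicial: r^2 - 7 r + 12 = 0; roots r_1 = 4, r_2 = 3


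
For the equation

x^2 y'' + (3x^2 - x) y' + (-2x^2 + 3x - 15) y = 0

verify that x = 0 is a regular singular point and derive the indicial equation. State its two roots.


Divide by x^2 to reach normal form y'' + P_1(x) y' + P_2(x) y = 0 with P_1(x) = 3 - 1/x and P_2(x) = -2 + 3/x - 15/x^2.
x = 0 is a singular point because the y'-coefficient 3 - 1/x has a pole at x = 0 and the y-coefficient -2 + 3/x - 15/x^2 has a pole at x = 0.
It is a regular singular point because x P_1(x) = p(x) = 3x - 1 and x^2 P_2(x) = q(x) = -2x^2 + 3x - 15 are polynomials, hence analytic at x = 0.
p(0) = -1,  q(0) = -15.
Indicial equation: r(r-1) + p(0) r + q(0) = 0, i.e. r^2 + (p(0) - 1) r + q(0) = 0, i.e. r^2 - 2 r - 15 = 0.
Discriminant: (-2)^2 - 4(-15) = 64, so r = (2 ± 8)/2.
Solving: r_1 = 5, r_2 = -3.

indicial: r^2 - 2 r - 15 = 0; roots r_1 = 5, r_2 = -3


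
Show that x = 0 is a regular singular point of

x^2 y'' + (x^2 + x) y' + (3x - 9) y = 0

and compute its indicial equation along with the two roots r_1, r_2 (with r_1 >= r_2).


Divide by x^2 to reach normal form y'' + P_1(x) y' + P_2(x) y = 0 with P_1(x) = 1 + 1/x and P_2(x) = 3/x - 9/x^2.
x = 0 is a singular point because the y'-coefficient 1 + 1/x has a pole at x = 0 and the y-coefficient 3/x - 9/x^2 has a pole at x = 0.
It is a regular singular point because x P_1(x) = p(x) = x + 1 and x^2 P_2(x) = q(x) = 3x - 9 are polynomials, hence analytic at x = 0.
p(0) = 1,  q(0) = -9.
Indicial equation: r(r-1) + p(0) r + q(0) = 0, i.e. r^2 + (p(0) - 1) r + q(0) = 0, i.e. r^2 - 9 = 0.
Discriminant: (0)^2 - 4(-9) = 36, so r = (0 ± 6)/2.
Solving: r_1 = 3, r_2 = -3.

indicial: r^2 - 9 = 0; roots r_1 = 3, r_2 = -3


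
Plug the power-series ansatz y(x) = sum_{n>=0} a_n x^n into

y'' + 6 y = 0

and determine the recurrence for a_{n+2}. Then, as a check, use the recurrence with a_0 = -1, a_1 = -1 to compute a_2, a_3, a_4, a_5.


Substitute y = sum_n a_n x^n into y'' + (const) y = 0.
y''(x) = sum_{n>=0} (n+2)(n+1) a_{n+2} x^n.
The ODE becomes sum_n [(n+2)(n+1) a_{n+2} + 6 a_n] x^n = 0.
Setting each coefficient to zero gives the recurrence:
  (n+2)(n+1) a_{n+2} + 6 a_n = 0,
  a_{n+2} = -6 / ((n+1)(n+2)) a_n.

Check with a_0 = -1, a_1 = -1 (apply the recurrence for n = 0, 1, 2, 3): a_0 = -1, a_1 = -1, a_2 = 3, a_3 = 1, a_4 = -3/2, a_5 = -3/10.

a_{n+2} = -6/((n+1)(n+2)) * a_n; check: a_0 = -1, a_1 = -1, a_2 = 3, a_3 = 1, a_4 = -3/2, a_5 = -3/10


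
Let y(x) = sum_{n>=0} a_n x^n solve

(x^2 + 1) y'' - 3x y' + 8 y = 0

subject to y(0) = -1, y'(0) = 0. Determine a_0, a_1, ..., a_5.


Ansatz: y(x) = sum_{n>=0} a_n x^n, so y'(x) = sum_{n>=1} n a_n x^(n-1) and y''(x) = sum_{n>=2} n(n-1) a_n x^(n-2).
Substitute into P(x) y'' + Q(x) y' + R(x) y = 0 with P(x) = x^2 + 1, Q(x) = -3x, R(x) = 8, and match powers of x.
Initial conditions: a_0 = -1, a_1 = 0.
Setting the coefficient of each power of x to zero and solving order by order (substituting the coefficients already found):
  x^0: 2 a_2 + 8 a_0 = 0  ->  2 a_2 = -8 a_0 = 8  ->  a_2 = 4
  x^1: 6 a_3 + 5 a_1 = 0  ->  6 a_3 = -5 a_1 = 0  ->  a_3 = 0
  x^2: 12 a_4 + 4 a_2 = 0  ->  12 a_4 = -4 a_2 = -16  ->  a_4 = -4/3
  x^3: 20 a_5 + 5 a_3 = 0  ->  20 a_5 = -5 a_3 = 0  ->  a_5 = 0
Truncated series: y(x) = -1 + 4 x^2 - (4/3) x^4 + O(x^6).

a_0 = -1; a_1 = 0; a_2 = 4; a_3 = 0; a_4 = -4/3; a_5 = 0


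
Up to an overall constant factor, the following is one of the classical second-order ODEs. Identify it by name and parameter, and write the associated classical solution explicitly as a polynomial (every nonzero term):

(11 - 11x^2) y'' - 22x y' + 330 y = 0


All three coefficients share the factor 11; dividing through by 11 gives  (1 - x^2) y'' - 2x y' + 30 y = 0.
This matches the Legendre equation (1 - x^2) y'' - 2x y' + n(n+1) y = 0 (note the -2x y' term) with n(n+1) = 30, so n = 5; the polynomial solution is P_5(x).
With y = sum_k a_k x^k, matching x^k gives (k+2)(k+1) a_{k+2} = [k(k+1) - n(n+1)] a_k = (k - 5)(k + 6) a_k. The right side vanishes at k = 5, so the series with the parity of 5 terminates at degree 5.
Standard normalization (P_n(1) = 1): leading coefficient (2n)!/(2^n (n!)^2) = 3628800/(32*14400) = 63/8, so a_5 = 63/8. Work downward with a_k = (k+1)(k+2) a_{k+2} / ((k - 5)(k + 6)):
  a_3 = (4)(5)(63/8) / ((3 - 5)(3 + 6)) = (315/2)/(-18) = -35/4
  a_1 = (2)(3)(-35/4) / ((1 - 5)(1 + 6)) = (-105/2)/(-28) = 15/8
Hence P_5(x) = 63 x^5/8 - 35 x^3/4 + 15 x/8.

P_5(x); series = 63 x^5/8 - 35 x^3/4 + 15 x/8


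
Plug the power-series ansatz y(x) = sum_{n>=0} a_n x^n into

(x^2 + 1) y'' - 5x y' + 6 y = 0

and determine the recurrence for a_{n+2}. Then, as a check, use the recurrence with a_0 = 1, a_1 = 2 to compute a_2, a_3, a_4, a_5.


Substitute y = sum_n a_n x^n.
(1 + 1 x^2) y'' contributes (n+2)(n+1) a_{n+2} + n(n-1) a_n at x^n.
-5 x y'(x) contributes -5 n a_n at x^n.
6 y(x) contributes 6 a_n at x^n.
Matching x^n: (n+2)(n+1) a_{n+2} + (n(n-1) - 5 n + 6) a_n = 0.
Thus a_{n+2} = (-n(n-1) + 5 n - 6) / ((n+1)(n+2)) * a_n.

Check with a_0 = 1, a_1 = 2 (apply the recurrence for n = 0, 1, 2, 3): a_0 = 1, a_1 = 2, a_2 = -3, a_3 = -1/3, a_4 = -1/2, a_5 = -1/20.

a_(n+2) = (-n(n-1) + 5 n - 6) / ((n+1)(n+2)) * a_n; check: a_0 = 1, a_1 = 2, a_2 = -3, a_3 = -1/3, a_4 = -1/2, a_5 = -1/20


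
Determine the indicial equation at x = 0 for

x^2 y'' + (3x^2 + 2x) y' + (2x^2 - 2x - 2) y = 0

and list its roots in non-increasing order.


Divide by x^2 to reach normal form y'' + P_1(x) y' + P_2(x) y = 0 with P_1(x) = 3 + 2/x and P_2(x) = 2 - 2/x - 2/x^2.
x = 0 is a singular point because the y'-coefficient 3 + 2/x has a pole at x = 0 and the y-coefficient 2 - 2/x - 2/x^2 has a pole at x = 0.
It is a regular singular point because x P_1(x) = p(x) = 3x + 2 and x^2 P_2(x) = q(x) = 2x^2 - 2x - 2 are polynomials, hence analytic at x = 0.
p(0) = 2,  q(0) = -2.
Indicial equation: r(r-1) + p(0) r + q(0) = 0, i.e. r^2 + (p(0) - 1) r + q(0) = 0, i.e. r^2 + 1 r - 2 = 0.
Discriminant: (1)^2 - 4(-2) = 9, so r = (-1 ± 3)/2.
Solving: r_1 = 1, r_2 = -2.

indicial: r^2 + 1 r - 2 = 0; roots r_1 = 1, r_2 = -2


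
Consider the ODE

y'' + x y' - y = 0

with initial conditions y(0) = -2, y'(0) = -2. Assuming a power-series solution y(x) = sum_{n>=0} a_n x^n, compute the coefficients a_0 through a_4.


Ansatz: y(x) = sum_{n>=0} a_n x^n, so y'(x) = sum_{n>=1} n a_n x^(n-1) and y''(x) = sum_{n>=2} n(n-1) a_n x^(n-2).
Substitute into P(x) y'' + Q(x) y' + R(x) y = 0 with P(x) = 1, Q(x) = x, R(x) = -1, and match powers of x.
Initial conditions: a_0 = -2, a_1 = -2.
Setting the coefficient of each power of x to zero and solving order by order (substituting the coefficients already found):
  x^0: 2 a_2 - a_0 = 0  ->  2 a_2 = a_0 = -2  ->  a_2 = -1
  x^1: 6 a_3 = 0  ->  a_3 = 0
  x^2: 12 a_4 + a_2 = 0  ->  12 a_4 = -a_2 = 1  ->  a_4 = 1/12
Truncated series: y(x) = -2 - 2 x - x^2 + (1/12) x^4 + O(x^5).

a_0 = -2; a_1 = -2; a_2 = -1; a_3 = 0; a_4 = 1/12


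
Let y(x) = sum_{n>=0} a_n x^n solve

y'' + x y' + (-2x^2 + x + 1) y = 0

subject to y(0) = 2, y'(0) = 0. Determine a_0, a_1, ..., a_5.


Ansatz: y(x) = sum_{n>=0} a_n x^n, so y'(x) = sum_{n>=1} n a_n x^(n-1) and y''(x) = sum_{n>=2} n(n-1) a_n x^(n-2).
Substitute into P(x) y'' + Q(x) y' + R(x) y = 0 with P(x) = 1, Q(x) = x, R(x) = -2x^2 + x + 1, and match powers of x.
Initial conditions: a_0 = 2, a_1 = 0.
Setting the coefficient of each power of x to zero and solving order by order (substituting the coefficients already found):
  x^0: 2 a_2 + a_0 = 0  ->  2 a_2 = -a_0 = -2  ->  a_2 = -1
  x^1: 6 a_3 + 2 a_1 + a_0 = 0  ->  6 a_3 = -2 a_1 - a_0 = -2  ->  a_3 = -1/3
  x^2: 12 a_4 + 3 a_2 + a_1 - 2 a_0 = 0  ->  12 a_4 = -3 a_2 - a_1 + 2 a_0 = 7  ->  a_4 = 7/12
  x^3: 20 a_5 + 4 a_3 + a_2 - 2 a_1 = 0  ->  20 a_5 = -4 a_3 - a_2 + 2 a_1 = 7/3  ->  a_5 = 7/60
Truncated series: y(x) = 2 - x^2 - (1/3) x^3 + (7/12) x^4 + (7/60) x^5 + O(x^6).

a_0 = 2; a_1 = 0; a_2 = -1; a_3 = -1/3; a_4 = 7/12; a_5 = 7/60


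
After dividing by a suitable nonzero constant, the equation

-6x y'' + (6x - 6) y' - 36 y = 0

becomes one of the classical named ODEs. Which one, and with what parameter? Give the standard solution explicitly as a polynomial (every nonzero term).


All three coefficients share the factor -6; dividing through by -6 gives  x y'' + (1 - x) y' + 6 y = 0.
This matches the Laguerre equation x y'' + (1 - x) y' + n y = 0 with n = 6; the polynomial solution is L_6(x).
With y = sum_k a_k x^k, matching x^k gives (k+1)k a_{k+1} + (k+1) a_{k+1} - k a_k + n a_k = 0, i.e. (k+1)^2 a_{k+1} = (k - n) a_k = (k - 6) a_k. The right side vanishes at k = 6, so the series terminates at degree 6.
Standard normalization L_n(0) = 1 gives a_0 = 1. Work upward with a_{k+1} = (k - 6) a_k / (k+1)^2:
  a_1 = (0 - 6)(1) / 1^2 = -6/1 = -6
  a_2 = (1 - 6)(-6) / 2^2 = 30/4 = 15/2
  a_3 = (2 - 6)(15/2) / 3^2 = -30/9 = -10/3
  a_4 = (3 - 6)(-10/3) / 4^2 = 10/16 = 5/8
  a_5 = (4 - 6)(5/8) / 5^2 = (-5/4)/25 = -1/20
  a_6 = (5 - 6)(-1/20) / 6^2 = (1/20)/36 = 1/720
Hence L_6(x) = x^6/720 - x^5/20 + 5 x^4/8 - 10 x^3/3 + 15 x^2/2 - 6 x + 1.

L_6(x); series = x^6/720 - x^5/20 + 5 x^4/8 - 10 x^3/3 + 15 x^2/2 - 6 x + 1


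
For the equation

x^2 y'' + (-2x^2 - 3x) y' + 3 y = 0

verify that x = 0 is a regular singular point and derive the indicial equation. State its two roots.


Divide by x^2 to reach normal form y'' + P_1(x) y' + P_2(x) y = 0 with P_1(x) = -2 - 3/x and P_2(x) = 3/x^2.
x = 0 is a singular point because the y'-coefficient -2 - 3/x has a pole at x = 0 and the y-coefficient 3/x^2 has a pole at x = 0.
It is a regular singular point because x P_1(x) = p(x) = -2x - 3 and x^2 P_2(x) = q(x) = 3 are polynomials, hence analytic at x = 0.
p(0) = -3,  q(0) = 3.
Indicial equation: r(r-1) + p(0) r + q(0) = 0, i.e. r^2 + (p(0) - 1) r + q(0) = 0, i.e. r^2 - 4 r + 3 = 0.
Discriminant: (-4)^2 - 4(3) = 4, so r = (4 ± 2)/2.
Solving: r_1 = 3, r_2 = 1.

indicial: r^2 - 4 r + 3 = 0; roots r_1 = 3, r_2 = 1


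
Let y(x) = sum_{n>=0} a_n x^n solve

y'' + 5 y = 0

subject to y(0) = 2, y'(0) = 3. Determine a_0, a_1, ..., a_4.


Ansatz: y(x) = sum_{n>=0} a_n x^n, so y'(x) = sum_{n>=1} n a_n x^(n-1) and y''(x) = sum_{n>=2} n(n-1) a_n x^(n-2).
Substitute into P(x) y'' + Q(x) y' + R(x) y = 0 with P(x) = 1, Q(x) = 0, R(x) = 5, and match powers of x.
Initial conditions: a_0 = 2, a_1 = 3.
Setting the coefficient of each power of x to zero and solving order by order (substituting the coefficients already found):
  x^0: 2 a_2 + 5 a_0 = 0  ->  2 a_2 = -5 a_0 = -10  ->  a_2 = -5
  x^1: 6 a_3 + 5 a_1 = 0  ->  6 a_3 = -5 a_1 = -15  ->  a_3 = -5/2
  x^2: 12 a_4 + 5 a_2 = 0  ->  12 a_4 = -5 a_2 = 25  ->  a_4 = 25/12
Truncated series: y(x) = 2 + 3 x - 5 x^2 - (5/2) x^3 + (25/12) x^4 + O(x^5).

a_0 = 2; a_1 = 3; a_2 = -5; a_3 = -5/2; a_4 = 25/12


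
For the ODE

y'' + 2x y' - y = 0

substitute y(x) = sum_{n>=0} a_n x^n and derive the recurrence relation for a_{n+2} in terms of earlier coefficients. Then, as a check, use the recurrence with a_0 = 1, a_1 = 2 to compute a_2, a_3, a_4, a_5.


Substitute y = sum_n a_n x^n.
y''(x) has coefficient (n+2)(n+1) a_{n+2} at x^n;
2 x y'(x) has coefficient 2 n a_n at x^n (shift);
-y(x) has coefficient -1 a_n at x^n.
Matching x^n: (n+2)(n+1) a_{n+2} + (2n - 1) a_n = 0.
Thus a_{n+2} = (-2n + 1) / ((n+1)(n+2)) * a_n.

Check with a_0 = 1, a_1 = 2 (apply the recurrence for n = 0, 1, 2, 3): a_0 = 1, a_1 = 2, a_2 = 1/2, a_3 = -1/3, a_4 = -1/8, a_5 = 1/12.

a_(n+2) = (-2n + 1) / ((n+1)(n+2)) * a_n; check: a_0 = 1, a_1 = 2, a_2 = 1/2, a_3 = -1/3, a_4 = -1/8, a_5 = 1/12


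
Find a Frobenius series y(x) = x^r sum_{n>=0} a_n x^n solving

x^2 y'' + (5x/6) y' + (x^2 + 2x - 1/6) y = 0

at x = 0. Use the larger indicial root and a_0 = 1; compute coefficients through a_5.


Write in Frobenius form y'' + (p(x)/x) y' + (q(x)/x^2) y = 0:
  p(x) = 5/6,  q(x) = x^2 + 2x - 1/6.
Indicial equation: r(r-1) + (5/6) r + (-1/6) = 0 -> roots r_1 = 1/2, r_2 = -1/3.
Take r = r_1 = 1/2. Let y(x) = x^r sum_{n>=0} a_n x^n with a_0 = 1.
Substitute y = x^r sum a_n x^n and match x^{r+n}. The recurrence is
  D(n) a_n + 2 a_{n-1} + 1 a_{n-2} = 0,  where D(n) = (r+n)(r+n-1) + (5/6)(r+n) + (-1/6).
  a_n = [-2 a_{n-1} - 1 a_{n-2}] / D(n).
Since the indicial polynomial factors as (r - r_1)(r - r_2), D(n) = (r_1 + n - r_1)(r_1 + n - r_2) = n(n + 5/6).
Evaluating step by step (a_0 = 1):
  n = 1: D(1) = 1(1 + 5/6) = 11/6; numerator = -2(1) = -2; a_1 = (-2)/(11/6) = -12/11
  n = 2: D(2) = 2(2 + 5/6) = 17/3; numerator = -2(-12/11) - 1(1) = 13/11; a_2 = (13/11)/(17/3) = 39/187
  n = 3: D(3) = 3(3 + 5/6) = 23/2; numerator = -2(39/187) - 1(-12/11) = 126/187; a_3 = (126/187)/(23/2) = 252/4301
  n = 4: D(4) = 4(4 + 5/6) = 58/3; numerator = -2(252/4301) - 1(39/187) = -1401/4301; a_4 = (-1401/4301)/(58/3) = -4203/249458
  n = 5: D(5) = 5(5 + 5/6) = 175/6; numerator = -2(-4203/249458) - 1(252/4301) = -135/5423; a_5 = (-135/5423)/(175/6) = -162/189805

r = 1/2; a_0 = 1; a_1 = -12/11; a_2 = 39/187; a_3 = 252/4301; a_4 = -4203/249458; a_5 = -162/189805


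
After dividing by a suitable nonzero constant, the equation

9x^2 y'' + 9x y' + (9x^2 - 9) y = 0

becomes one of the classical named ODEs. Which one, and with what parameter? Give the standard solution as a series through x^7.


All three coefficients share the factor 9; dividing through by 9 gives  x^2 y'' + x y' + (x^2 - 1) y = 0.
This matches the Bessel equation x^2 y'' + x y' + (x^2 - nu^2) y = 0 with nu^2 = 1, so nu = 1; the solution bounded at x = 0 is J_1(x).
Frobenius at x = 0: indicial roots ±nu; for r = nu the recurrence k(k + 2nu) c_k = -c_{k-2} gives the standard series J_nu(x) = sum_{k>=0} (-1)^k / (k! (k+nu)!) (x/2)^(2k+nu). Evaluate the first 4 terms:
  k = 0: (-1)^0 / (0! * 1! * 2^1) x^1 = 1/(1*1*2) x^1 = (1/2) x^1
  k = 1: (-1)^1 / (1! * 2! * 2^3) x^3 = -1/(1*2*8) x^3 = (-1/16) x^3
  k = 2: (-1)^2 / (2! * 3! * 2^5) x^5 = 1/(2*6*32) x^5 = (1/384) x^5
  k = 3: (-1)^3 / (3! * 4! * 2^7) x^7 = -1/(6*24*128) x^7 = (-1/18432) x^7
Hence J_1(x) = -x^7/18432 + x^5/384 - x^3/16 + x/2 + ....

J_1(x); series = -x^7/18432 + x^5/384 - x^3/16 + x/2


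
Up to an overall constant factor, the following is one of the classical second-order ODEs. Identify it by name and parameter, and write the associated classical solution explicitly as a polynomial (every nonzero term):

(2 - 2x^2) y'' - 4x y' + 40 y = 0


All three coefficients share the factor 2; dividing through by 2 gives  (1 - x^2) y'' - 2x y' + 20 y = 0.
This matches the Legendre equation (1 - x^2) y'' - 2x y' + n(n+1) y = 0 (note the -2x y' term) with n(n+1) = 20, so n = 4; the polynomial solution is P_4(x).
With y = sum_k a_k x^k, matching x^k gives (k+2)(k+1) a_{k+2} = [k(k+1) - n(n+1)] a_k = (k - 4)(k + 5) a_k. The right side vanishes at k = 4, so the series with the parity of 4 terminates at degree 4.
Standard normalization (P_n(1) = 1): leading coefficient (2n)!/(2^n (n!)^2) = 40320/(16*576) = 35/8, so a_4 = 35/8. Work downward with a_k = (k+1)(k+2) a_{k+2} / ((k - 4)(k + 5)):
  a_2 = (3)(4)(35/8) / ((2 - 4)(2 + 5)) = (105/2)/(-14) = -15/4
  a_0 = (1)(2)(-15/4) / ((0 - 4)(0 + 5)) = (-15/2)/(-20) = 3/8
Hence P_4(x) = 35 x^4/8 - 15 x^2/4 + 3/8.

P_4(x); series = 35 x^4/8 - 15 x^2/4 + 3/8


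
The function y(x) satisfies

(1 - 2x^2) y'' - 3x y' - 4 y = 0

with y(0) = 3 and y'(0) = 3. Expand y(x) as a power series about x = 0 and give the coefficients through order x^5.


Ansatz: y(x) = sum_{n>=0} a_n x^n, so y'(x) = sum_{n>=1} n a_n x^(n-1) and y''(x) = sum_{n>=2} n(n-1) a_n x^(n-2).
Substitute into P(x) y'' + Q(x) y' + R(x) y = 0 with P(x) = 1 - 2x^2, Q(x) = -3x, R(x) = -4, and match powers of x.
Initial conditions: a_0 = 3, a_1 = 3.
Setting the coefficient of each power of x to zero and solving order by order (substituting the coefficients already found):
  x^0: 2 a_2 - 4 a_0 = 0  ->  2 a_2 = 4 a_0 = 12  ->  a_2 = 6
  x^1: 6 a_3 - 7 a_1 = 0  ->  6 a_3 = 7 a_1 = 21  ->  a_3 = 7/2
  x^2: 12 a_4 - 14 a_2 = 0  ->  12 a_4 = 14 a_2 = 84  ->  a_4 = 7
  x^3: 20 a_5 - 25 a_3 = 0  ->  20 a_5 = 25 a_3 = 175/2  ->  a_5 = 35/8
Truncated series: y(x) = 3 + 3 x + 6 x^2 + (7/2) x^3 + 7 x^4 + (35/8) x^5 + O(x^6).

a_0 = 3; a_1 = 3; a_2 = 6; a_3 = 7/2; a_4 = 7; a_5 = 35/8


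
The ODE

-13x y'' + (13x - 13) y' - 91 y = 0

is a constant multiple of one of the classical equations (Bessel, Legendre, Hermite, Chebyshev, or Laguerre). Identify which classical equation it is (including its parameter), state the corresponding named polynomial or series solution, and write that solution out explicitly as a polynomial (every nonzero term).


All three coefficients share the factor -13; dividing through by -13 gives  x y'' + (1 - x) y' + 7 y = 0.
This matches the Laguerre equation x y'' + (1 - x) y' + n y = 0 with n = 7; the polynomial solution is L_7(x).
With y = sum_k a_k x^k, matching x^k gives (k+1)k a_{k+1} + (k+1) a_{k+1} - k a_k + n a_k = 0, i.e. (k+1)^2 a_{k+1} = (k - n) a_k = (k - 7) a_k. The right side vanishes at k = 7, so the series terminates at degree 7.
Standard normalization L_n(0) = 1 gives a_0 = 1. Work upward with a_{k+1} = (k - 7) a_k / (k+1)^2:
  a_1 = (0 - 7)(1) / 1^2 = -7/1 = -7
  a_2 = (1 - 7)(-7) / 2^2 = 42/4 = 21/2
  a_3 = (2 - 7)(21/2) / 3^2 = (-105/2)/9 = -35/6
  a_4 = (3 - 7)(-35/6) / 4^2 = (70/3)/16 = 35/24
  a_5 = (4 - 7)(35/24) / 5^2 = (-35/8)/25 = -7/40
  a_6 = (5 - 7)(-7/40) / 6^2 = (7/20)/36 = 7/720
  a_7 = (6 - 7)(7/720) / 7^2 = (-7/720)/49 = -1/5040
Hence L_7(x) = -x^7/5040 + 7 x^6/720 - 7 x^5/40 + 35 x^4/24 - 35 x^3/6 + 21 x^2/2 - 7 x + 1.

L_7(x); series = -x^7/5040 + 7 x^6/720 - 7 x^5/40 + 35 x^4/24 - 35 x^3/6 + 21 x^2/2 - 7 x + 1


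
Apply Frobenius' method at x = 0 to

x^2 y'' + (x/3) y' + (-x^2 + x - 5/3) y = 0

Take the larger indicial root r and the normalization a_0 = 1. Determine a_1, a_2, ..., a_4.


Write in Frobenius form y'' + (p(x)/x) y' + (q(x)/x^2) y = 0:
  p(x) = 1/3,  q(x) = -x^2 + x - 5/3.
Indicial equation: r(r-1) + (1/3) r + (-5/3) = 0 -> roots r_1 = 5/3, r_2 = -1.
Take r = r_1 = 5/3. Let y(x) = x^r sum_{n>=0} a_n x^n with a_0 = 1.
Substitute y = x^r sum a_n x^n and match x^{r+n}. The recurrence is
  D(n) a_n + 1 a_{n-1} - 1 a_{n-2} = 0,  where D(n) = (r+n)(r+n-1) + (1/3)(r+n) + (-5/3).
  a_n = [-1 a_{n-1} + 1 a_{n-2}] / D(n).
Since the indicial polynomial factors as (r - r_1)(r - r_2), D(n) = (r_1 + n - r_1)(r_1 + n - r_2) = n(n + 8/3).
Evaluating step by step (a_0 = 1):
  n = 1: D(1) = 1(1 + 8/3) = 11/3; numerator = -1(1) = -1; a_1 = (-1)/(11/3) = -3/11
  n = 2: D(2) = 2(2 + 8/3) = 28/3; numerator = -1(-3/11) + 1(1) = 14/11; a_2 = (14/11)/(28/3) = 3/22
  n = 3: D(3) = 3(3 + 8/3) = 17; numerator = -1(3/22) + 1(-3/11) = -9/22; a_3 = (-9/22)/(17) = -9/374
  n = 4: D(4) = 4(4 + 8/3) = 80/3; numerator = -1(-9/374) + 1(3/22) = 30/187; a_4 = (30/187)/(80/3) = 9/1496

r = 5/3; a_0 = 1; a_1 = -3/11; a_2 = 3/22; a_3 = -9/374; a_4 = 9/1496


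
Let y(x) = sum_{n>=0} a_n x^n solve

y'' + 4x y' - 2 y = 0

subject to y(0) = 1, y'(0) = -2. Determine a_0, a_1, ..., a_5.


Ansatz: y(x) = sum_{n>=0} a_n x^n, so y'(x) = sum_{n>=1} n a_n x^(n-1) and y''(x) = sum_{n>=2} n(n-1) a_n x^(n-2).
Substitute into P(x) y'' + Q(x) y' + R(x) y = 0 with P(x) = 1, Q(x) = 4x, R(x) = -2, and match powers of x.
Initial conditions: a_0 = 1, a_1 = -2.
Setting the coefficient of each power of x to zero and solving order by order (substituting the coefficients already found):
  x^0: 2 a_2 - 2 a_0 = 0  ->  2 a_2 = 2 a_0 = 2  ->  a_2 = 1
  x^1: 6 a_3 + 2 a_1 = 0  ->  6 a_3 = -2 a_1 = 4  ->  a_3 = 2/3
  x^2: 12 a_4 + 6 a_2 = 0  ->  12 a_4 = -6 a_2 = -6  ->  a_4 = -1/2
  x^3: 20 a_5 + 10 a_3 = 0  ->  20 a_5 = -10 a_3 = -20/3  ->  a_5 = -1/3
Truncated series: y(x) = 1 - 2 x + x^2 + (2/3) x^3 - (1/2) x^4 - (1/3) x^5 + O(x^6).

a_0 = 1; a_1 = -2; a_2 = 1; a_3 = 2/3; a_4 = -1/2; a_5 = -1/3


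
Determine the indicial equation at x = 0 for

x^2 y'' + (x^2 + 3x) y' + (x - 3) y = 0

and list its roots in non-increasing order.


Divide by x^2 to reach normal form y'' + P_1(x) y' + P_2(x) y = 0 with P_1(x) = 1 + 3/x and P_2(x) = 1/x - 3/x^2.
x = 0 is a singular point because the y'-coefficient 1 + 3/x has a pole at x = 0 and the y-coefficient 1/x - 3/x^2 has a pole at x = 0.
It is a regular singular point because x P_1(x) = p(x) = x + 3 and x^2 P_2(x) = q(x) = x - 3 are polynomials, hence analytic at x = 0.
p(0) = 3,  q(0) = -3.
Indicial equation: r(r-1) + p(0) r + q(0) = 0, i.e. r^2 + (p(0) - 1) r + q(0) = 0, i.e. r^2 + 2 r - 3 = 0.
Discriminant: (2)^2 - 4(-3) = 16, so r = (-2 ± 4)/2.
Solving: r_1 = 1, r_2 = -3.

indicial: r^2 + 2 r - 3 = 0; roots r_1 = 1, r_2 = -3


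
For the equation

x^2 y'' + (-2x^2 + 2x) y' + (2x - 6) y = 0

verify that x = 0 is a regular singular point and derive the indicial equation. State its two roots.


Divide by x^2 to reach normal form y'' + P_1(x) y' + P_2(x) y = 0 with P_1(x) = -2 + 2/x and P_2(x) = 2/x - 6/x^2.
x = 0 is a singular point because the y'-coefficient -2 + 2/x has a pole at x = 0 and the y-coefficient 2/x - 6/x^2 has a pole at x = 0.
It is a regular singular point because x P_1(x) = p(x) = 2 - 2x and x^2 P_2(x) = q(x) = 2x - 6 are polynomials, hence analytic at x = 0.
p(0) = 2,  q(0) = -6.
Indicial equation: r(r-1) + p(0) r + q(0) = 0, i.e. r^2 + (p(0) - 1) r + q(0) = 0, i.e. r^2 + 1 r - 6 = 0.
Discriminant: (1)^2 - 4(-6) = 25, so r = (-1 ± 5)/2.
Solving: r_1 = 2, r_2 = -3.

indicial: r^2 + 1 r - 6 = 0; roots r_1 = 2, r_2 = -3


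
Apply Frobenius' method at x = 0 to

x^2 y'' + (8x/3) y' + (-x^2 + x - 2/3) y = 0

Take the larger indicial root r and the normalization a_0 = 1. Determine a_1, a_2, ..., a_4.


Write in Frobenius form y'' + (p(x)/x) y' + (q(x)/x^2) y = 0:
  p(x) = 8/3,  q(x) = -x^2 + x - 2/3.
Indicial equation: r(r-1) + (8/3) r + (-2/3) = 0 -> roots r_1 = 1/3, r_2 = -2.
Take r = r_1 = 1/3. Let y(x) = x^r sum_{n>=0} a_n x^n with a_0 = 1.
Substitute y = x^r sum a_n x^n and match x^{r+n}. The recurrence is
  D(n) a_n + 1 a_{n-1} - 1 a_{n-2} = 0,  where D(n) = (r+n)(r+n-1) + (8/3)(r+n) + (-2/3).
  a_n = [-1 a_{n-1} + 1 a_{n-2}] / D(n).
Since the indicial polynomial factors as (r - r_1)(r - r_2), D(n) = (r_1 + n - r_1)(r_1 + n - r_2) = n(n + 7/3).
Evaluating step by step (a_0 = 1):
  n = 1: D(1) = 1(1 + 7/3) = 10/3; numerator = -1(1) = -1; a_1 = (-1)/(10/3) = -3/10
  n = 2: D(2) = 2(2 + 7/3) = 26/3; numerator = -1(-3/10) + 1(1) = 13/10; a_2 = (13/10)/(26/3) = 3/20
  n = 3: D(3) = 3(3 + 7/3) = 16; numerator = -1(3/20) + 1(-3/10) = -9/20; a_3 = (-9/20)/(16) = -9/320
  n = 4: D(4) = 4(4 + 7/3) = 76/3; numerator = -1(-9/320) + 1(3/20) = 57/320; a_4 = (57/320)/(76/3) = 9/1280

r = 1/3; a_0 = 1; a_1 = -3/10; a_2 = 3/20; a_3 = -9/320; a_4 = 9/1280


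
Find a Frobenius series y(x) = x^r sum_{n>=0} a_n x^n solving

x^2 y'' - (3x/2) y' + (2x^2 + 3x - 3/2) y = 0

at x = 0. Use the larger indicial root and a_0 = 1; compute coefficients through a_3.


Write in Frobenius form y'' + (p(x)/x) y' + (q(x)/x^2) y = 0:
  p(x) = -3/2,  q(x) = 2x^2 + 3x - 3/2.
Indicial equation: r(r-1) + (-3/2) r + (-3/2) = 0 -> roots r_1 = 3, r_2 = -1/2.
Take r = r_1 = 3. Let y(x) = x^r sum_{n>=0} a_n x^n with a_0 = 1.
Substitute y = x^r sum a_n x^n and match x^{r+n}. The recurrence is
  D(n) a_n + 3 a_{n-1} + 2 a_{n-2} = 0,  where D(n) = (r+n)(r+n-1) + (-3/2)(r+n) + (-3/2).
  a_n = [-3 a_{n-1} - 2 a_{n-2}] / D(n).
Since the indicial polynomial factors as (r - r_1)(r - r_2), D(n) = (r_1 + n - r_1)(r_1 + n - r_2) = n(n + 7/2).
Evaluating step by step (a_0 = 1):
  n = 1: D(1) = 1(1 + 7/2) = 9/2; numerator = -3(1) = -3; a_1 = (-3)/(9/2) = -2/3
  n = 2: D(2) = 2(2 + 7/2) = 11; numerator = -3(-2/3) - 2(1) = 0; a_2 = (0)/(11) = 0
  n = 3: D(3) = 3(3 + 7/2) = 39/2; numerator = -3(0) - 2(-2/3) = 4/3; a_3 = (4/3)/(39/2) = 8/117

r = 3; a_0 = 1; a_1 = -2/3; a_2 = 0; a_3 = 8/117


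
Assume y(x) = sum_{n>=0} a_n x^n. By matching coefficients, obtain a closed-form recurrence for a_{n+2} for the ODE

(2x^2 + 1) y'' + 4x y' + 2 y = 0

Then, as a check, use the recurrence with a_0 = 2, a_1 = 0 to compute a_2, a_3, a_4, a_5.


Substitute y = sum_n a_n x^n.
(1 + 2 x^2) y'' contributes (n+2)(n+1) a_{n+2} + 2 n(n-1) a_n at x^n.
4 x y'(x) contributes 4 n a_n at x^n.
2 y(x) contributes 2 a_n at x^n.
Matching x^n: (n+2)(n+1) a_{n+2} + (2 n(n-1) + 4 n + 2) a_n = 0.
Thus a_{n+2} = (-2 n(n-1) - 4 n - 2) / ((n+1)(n+2)) * a_n.

Check with a_0 = 2, a_1 = 0 (apply the recurrence for n = 0, 1, 2, 3): a_0 = 2, a_1 = 0, a_2 = -2, a_3 = 0, a_4 = 7/3, a_5 = 0.

a_(n+2) = (-2 n(n-1) - 4 n - 2) / ((n+1)(n+2)) * a_n; check: a_0 = 2, a_1 = 0, a_2 = -2, a_3 = 0, a_4 = 7/3, a_5 = 0


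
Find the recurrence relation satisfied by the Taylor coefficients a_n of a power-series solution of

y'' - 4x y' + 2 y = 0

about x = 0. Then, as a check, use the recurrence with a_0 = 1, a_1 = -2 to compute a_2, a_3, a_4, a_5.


Substitute y = sum_n a_n x^n.
y''(x) has coefficient (n+2)(n+1) a_{n+2} at x^n;
-4 x y'(x) has coefficient -4 n a_n at x^n (shift);
2 y(x) has coefficient 2 a_n at x^n.
Matching x^n: (n+2)(n+1) a_{n+2} + (-4n + 2) a_n = 0.
Thus a_{n+2} = (4n - 2) / ((n+1)(n+2)) * a_n.

Check with a_0 = 1, a_1 = -2 (apply the recurrence for n = 0, 1, 2, 3): a_0 = 1, a_1 = -2, a_2 = -1, a_3 = -2/3, a_4 = -1/2, a_5 = -1/3.

a_(n+2) = (4n - 2) / ((n+1)(n+2)) * a_n; check: a_0 = 1, a_1 = -2, a_2 = -1, a_3 = -2/3, a_4 = -1/2, a_5 = -1/3


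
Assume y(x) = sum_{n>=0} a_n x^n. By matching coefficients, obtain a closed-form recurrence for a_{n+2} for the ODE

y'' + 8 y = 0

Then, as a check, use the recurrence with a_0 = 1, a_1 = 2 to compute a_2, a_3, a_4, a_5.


Substitute y = sum_n a_n x^n into y'' + (const) y = 0.
y''(x) = sum_{n>=0} (n+2)(n+1) a_{n+2} x^n.
The ODE becomes sum_n [(n+2)(n+1) a_{n+2} + 8 a_n] x^n = 0.
Setting each coefficient to zero gives the recurrence:
  (n+2)(n+1) a_{n+2} + 8 a_n = 0,
  a_{n+2} = -8 / ((n+1)(n+2)) a_n.

Check with a_0 = 1, a_1 = 2 (apply the recurrence for n = 0, 1, 2, 3): a_0 = 1, a_1 = 2, a_2 = -4, a_3 = -8/3, a_4 = 8/3, a_5 = 16/15.

a_{n+2} = -8/((n+1)(n+2)) * a_n; check: a_0 = 1, a_1 = 2, a_2 = -4, a_3 = -8/3, a_4 = 8/3, a_5 = 16/15


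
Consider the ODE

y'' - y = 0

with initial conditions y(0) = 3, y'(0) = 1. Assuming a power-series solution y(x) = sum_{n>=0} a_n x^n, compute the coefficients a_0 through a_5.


Ansatz: y(x) = sum_{n>=0} a_n x^n, so y'(x) = sum_{n>=1} n a_n x^(n-1) and y''(x) = sum_{n>=2} n(n-1) a_n x^(n-2).
Substitute into P(x) y'' + Q(x) y' + R(x) y = 0 with P(x) = 1, Q(x) = 0, R(x) = -1, and match powers of x.
Initial conditions: a_0 = 3, a_1 = 1.
Setting the coefficient of each power of x to zero and solving order by order (substituting the coefficients already found):
  x^0: 2 a_2 - a_0 = 0  ->  2 a_2 = a_0 = 3  ->  a_2 = 3/2
  x^1: 6 a_3 - a_1 = 0  ->  6 a_3 = a_1 = 1  ->  a_3 = 1/6
  x^2: 12 a_4 - a_2 = 0  ->  12 a_4 = a_2 = 3/2  ->  a_4 = 1/8
  x^3: 20 a_5 - a_3 = 0  ->  20 a_5 = a_3 = 1/6  ->  a_5 = 1/120
Truncated series: y(x) = 3 + x + (3/2) x^2 + (1/6) x^3 + (1/8) x^4 + (1/120) x^5 + O(x^6).

a_0 = 3; a_1 = 1; a_2 = 3/2; a_3 = 1/6; a_4 = 1/8; a_5 = 1/120


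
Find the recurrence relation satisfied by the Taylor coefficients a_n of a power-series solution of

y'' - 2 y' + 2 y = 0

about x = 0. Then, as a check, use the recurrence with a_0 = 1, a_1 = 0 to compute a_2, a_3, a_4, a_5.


Substitute y = sum_n a_n x^n.
y''(x) has coefficient (n+2)(n+1) a_{n+2} at x^n;
-2 y'(x) has coefficient -2 (n+1) a_{n+1} at x^n;
2 y(x) has coefficient 2 a_n at x^n.
Matching x^n: (n+2)(n+1) a_{n+2} - 2 (n+1) a_{n+1} + 2 a_n = 0.
Thus a_{n+2} = [2 (n+1) a_{n+1} - 2 a_n] / ((n+1)(n+2)).

Check with a_0 = 1, a_1 = 0 (apply the recurrence for n = 0, 1, 2, 3): a_0 = 1, a_1 = 0, a_2 = -1, a_3 = -2/3, a_4 = -1/6, a_5 = 0.

a_(n+2) = [2 (n+1) a_(n+1) - 2 a_n] / ((n+1)(n+2)); check: a_0 = 1, a_1 = 0, a_2 = -1, a_3 = -2/3, a_4 = -1/6, a_5 = 0


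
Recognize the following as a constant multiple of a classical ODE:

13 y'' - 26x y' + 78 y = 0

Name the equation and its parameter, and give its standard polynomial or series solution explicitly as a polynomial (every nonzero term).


All three coefficients share the factor 13; dividing through by 13 gives  y'' - 2x y' + 6 y = 0.
This matches the Hermite equation y'' - 2x y' + 2n y = 0 with 2n = 6, so n = 3; the polynomial solution is H_3(x).
With y = sum_k a_k x^k, matching x^k gives (k+2)(k+1) a_{k+2} = 2(k - n) a_k = 2(k - 3) a_k. The right side vanishes at k = 3, so the series with the parity of 3 terminates at degree 3.
Standard normalization: leading coefficient of H_n is 2^n, so a_3 = 2^3 = 8. Work downward with a_k = (k+1)(k+2) a_{k+2} / (2(k - n)):
  a_1 = (2)(3)(8) / (2(1 - 3)) = 48/(-4) = -12
Hence H_3(x) = 8 x^3 - 12 x.

H_3(x); series = 8 x^3 - 12 x


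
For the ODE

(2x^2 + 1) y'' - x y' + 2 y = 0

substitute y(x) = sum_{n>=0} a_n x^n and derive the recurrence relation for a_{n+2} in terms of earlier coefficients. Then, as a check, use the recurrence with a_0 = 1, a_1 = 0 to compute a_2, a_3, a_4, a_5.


Substitute y = sum_n a_n x^n.
(1 + 2 x^2) y'' contributes (n+2)(n+1) a_{n+2} + 2 n(n-1) a_n at x^n.
-x y'(x) contributes -n a_n at x^n.
2 y(x) contributes 2 a_n at x^n.
Matching x^n: (n+2)(n+1) a_{n+2} + (2 n(n-1) - n + 2) a_n = 0.
Thus a_{n+2} = (-2 n(n-1) + n - 2) / ((n+1)(n+2)) * a_n.

Check with a_0 = 1, a_1 = 0 (apply the recurrence for n = 0, 1, 2, 3): a_0 = 1, a_1 = 0, a_2 = -1, a_3 = 0, a_4 = 1/3, a_5 = 0.

a_(n+2) = (-2 n(n-1) + n - 2) / ((n+1)(n+2)) * a_n; check: a_0 = 1, a_1 = 0, a_2 = -1, a_3 = 0, a_4 = 1/3, a_5 = 0


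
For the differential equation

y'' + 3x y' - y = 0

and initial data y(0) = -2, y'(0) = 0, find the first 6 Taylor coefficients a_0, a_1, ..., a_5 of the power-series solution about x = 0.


Ansatz: y(x) = sum_{n>=0} a_n x^n, so y'(x) = sum_{n>=1} n a_n x^(n-1) and y''(x) = sum_{n>=2} n(n-1) a_n x^(n-2).
Substitute into P(x) y'' + Q(x) y' + R(x) y = 0 with P(x) = 1, Q(x) = 3x, R(x) = -1, and match powers of x.
Initial conditions: a_0 = -2, a_1 = 0.
Setting the coefficient of each power of x to zero and solving order by order (substituting the coefficients already found):
  x^0: 2 a_2 - a_0 = 0  ->  2 a_2 = a_0 = -2  ->  a_2 = -1
  x^1: 6 a_3 + 2 a_1 = 0  ->  6 a_3 = -2 a_1 = 0  ->  a_3 = 0
  x^2: 12 a_4 + 5 a_2 = 0  ->  12 a_4 = -5 a_2 = 5  ->  a_4 = 5/12
  x^3: 20 a_5 + 8 a_3 = 0  ->  20 a_5 = -8 a_3 = 0  ->  a_5 = 0
Truncated series: y(x) = -2 - x^2 + (5/12) x^4 + O(x^6).

a_0 = -2; a_1 = 0; a_2 = -1; a_3 = 0; a_4 = 5/12; a_5 = 0


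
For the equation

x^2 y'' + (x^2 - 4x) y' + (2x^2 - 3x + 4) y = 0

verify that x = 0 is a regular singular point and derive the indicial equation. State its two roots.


Divide by x^2 to reach normal form y'' + P_1(x) y' + P_2(x) y = 0 with P_1(x) = 1 - 4/x and P_2(x) = 2 - 3/x + 4/x^2.
x = 0 is a singular point because the y'-coefficient 1 - 4/x has a pole at x = 0 and the y-coefficient 2 - 3/x + 4/x^2 has a pole at x = 0.
It is a regular singular point because x P_1(x) = p(x) = x - 4 and x^2 P_2(x) = q(x) = 2x^2 - 3x + 4 are polynomials, hence analytic at x = 0.
p(0) = -4,  q(0) = 4.
Indicial equation: r(r-1) + p(0) r + q(0) = 0, i.e. r^2 + (p(0) - 1) r + q(0) = 0, i.e. r^2 - 5 r + 4 = 0.
Discriminant: (-5)^2 - 4(4) = 9, so r = (5 ± 3)/2.
Solving: r_1 = 4, r_2 = 1.

indicial: r^2 - 5 r + 4 = 0; roots r_1 = 4, r_2 = 1


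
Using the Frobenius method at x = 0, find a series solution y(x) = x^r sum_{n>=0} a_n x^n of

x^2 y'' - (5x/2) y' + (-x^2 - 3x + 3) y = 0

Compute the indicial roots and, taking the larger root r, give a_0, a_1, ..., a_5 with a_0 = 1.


Write in Frobenius form y'' + (p(x)/x) y' + (q(x)/x^2) y = 0:
  p(x) = -5/2,  q(x) = -x^2 - 3x + 3.
Indicial equation: r(r-1) + (-5/2) r + (3) = 0 -> roots r_1 = 2, r_2 = 3/2.
Take r = r_1 = 2. Let y(x) = x^r sum_{n>=0} a_n x^n with a_0 = 1.
Substitute y = x^r sum a_n x^n and match x^{r+n}. The recurrence is
  D(n) a_n - 3 a_{n-1} - 1 a_{n-2} = 0,  where D(n) = (r+n)(r+n-1) + (-5/2)(r+n) + (3).
  a_n = [3 a_{n-1} + 1 a_{n-2}] / D(n).
Since the indicial polynomial factors as (r - r_1)(r - r_2), D(n) = (r_1 + n - r_1)(r_1 + n - r_2) = n(n + 1/2).
Evaluating step by step (a_0 = 1):
  n = 1: D(1) = 1(1 + 1/2) = 3/2; numerator = 3(1) = 3; a_1 = (3)/(3/2) = 2
  n = 2: D(2) = 2(2 + 1/2) = 5; numerator = 3(2) + 1(1) = 7; a_2 = (7)/(5) = 7/5
  n = 3: D(3) = 3(3 + 1/2) = 21/2; numerator = 3(7/5) + 1(2) = 31/5; a_3 = (31/5)/(21/2) = 62/105
  n = 4: D(4) = 4(4 + 1/2) = 18; numerator = 3(62/105) + 1(7/5) = 111/35; a_4 = (111/35)/(18) = 37/210
  n = 5: D(5) = 5(5 + 1/2) = 55/2; numerator = 3(37/210) + 1(62/105) = 47/42; a_5 = (47/42)/(55/2) = 47/1155

r = 2; a_0 = 1; a_1 = 2; a_2 = 7/5; a_3 = 62/105; a_4 = 37/210; a_5 = 47/1155


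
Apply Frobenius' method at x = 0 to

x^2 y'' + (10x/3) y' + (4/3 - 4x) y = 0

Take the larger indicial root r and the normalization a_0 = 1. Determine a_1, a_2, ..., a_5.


Write in Frobenius form y'' + (p(x)/x) y' + (q(x)/x^2) y = 0:
  p(x) = 10/3,  q(x) = 4/3 - 4x.
Indicial equation: r(r-1) + (10/3) r + (4/3) = 0 -> roots r_1 = -1, r_2 = -4/3.
Take r = r_1 = -1. Let y(x) = x^r sum_{n>=0} a_n x^n with a_0 = 1.
Substitute y = x^r sum a_n x^n and match x^{r+n}. The recurrence is
  D(n) a_n - 4 a_{n-1} = 0,  where D(n) = (r+n)(r+n-1) + (10/3)(r+n) + (4/3).
  a_n = 4 / D(n) * a_{n-1}.
Since the indicial polynomial factors as (r - r_1)(r - r_2), D(n) = (r_1 + n - r_1)(r_1 + n - r_2) = n(n + 1/3).
Evaluating step by step (a_0 = 1):
  n = 1: D(1) = 1(1 + 1/3) = 4/3; numerator = 4(1) = 4; a_1 = (4)/(4/3) = 3
  n = 2: D(2) = 2(2 + 1/3) = 14/3; numerator = 4(3) = 12; a_2 = (12)/(14/3) = 18/7
  n = 3: D(3) = 3(3 + 1/3) = 10; numerator = 4(18/7) = 72/7; a_3 = (72/7)/(10) = 36/35
  n = 4: D(4) = 4(4 + 1/3) = 52/3; numerator = 4(36/35) = 144/35; a_4 = (144/35)/(52/3) = 108/455
  n = 5: D(5) = 5(5 + 1/3) = 80/3; numerator = 4(108/455) = 432/455; a_5 = (432/455)/(80/3) = 81/2275

r = -1; a_0 = 1; a_1 = 3; a_2 = 18/7; a_3 = 36/35; a_4 = 108/455; a_5 = 81/2275


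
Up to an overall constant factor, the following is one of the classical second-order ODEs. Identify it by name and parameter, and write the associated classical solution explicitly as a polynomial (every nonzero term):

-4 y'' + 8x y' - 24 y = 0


All three coefficients share the factor -4; dividing through by -4 gives  y'' - 2x y' + 6 y = 0.
This matches the Hermite equation y'' - 2x y' + 2n y = 0 with 2n = 6, so n = 3; the polynomial solution is H_3(x).
With y = sum_k a_k x^k, matching x^k gives (k+2)(k+1) a_{k+2} = 2(k - n) a_k = 2(k - 3) a_k. The right side vanishes at k = 3, so the series with the parity of 3 terminates at degree 3.
Standard normalization: leading coefficient of H_n is 2^n, so a_3 = 2^3 = 8. Work downward with a_k = (k+1)(k+2) a_{k+2} / (2(k - n)):
  a_1 = (2)(3)(8) / (2(1 - 3)) = 48/(-4) = -12
Hence H_3(x) = 8 x^3 - 12 x.

H_3(x); series = 8 x^3 - 12 x


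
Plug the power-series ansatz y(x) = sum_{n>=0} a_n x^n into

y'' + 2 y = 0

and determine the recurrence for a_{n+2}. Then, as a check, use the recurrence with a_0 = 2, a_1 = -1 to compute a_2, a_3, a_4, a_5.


Substitute y = sum_n a_n x^n into y'' + (const) y = 0.
y''(x) = sum_{n>=0} (n+2)(n+1) a_{n+2} x^n.
The ODE becomes sum_n [(n+2)(n+1) a_{n+2} + 2 a_n] x^n = 0.
Setting each coefficient to zero gives the recurrence:
  (n+2)(n+1) a_{n+2} + 2 a_n = 0,
  a_{n+2} = -2 / ((n+1)(n+2)) a_n.

Check with a_0 = 2, a_1 = -1 (apply the recurrence for n = 0, 1, 2, 3): a_0 = 2, a_1 = -1, a_2 = -2, a_3 = 1/3, a_4 = 1/3, a_5 = -1/30.

a_{n+2} = -2/((n+1)(n+2)) * a_n; check: a_0 = 2, a_1 = -1, a_2 = -2, a_3 = 1/3, a_4 = 1/3, a_5 = -1/30


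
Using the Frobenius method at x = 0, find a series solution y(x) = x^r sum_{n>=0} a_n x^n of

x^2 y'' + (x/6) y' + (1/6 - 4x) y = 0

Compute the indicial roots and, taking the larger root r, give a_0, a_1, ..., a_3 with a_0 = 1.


Write in Frobenius form y'' + (p(x)/x) y' + (q(x)/x^2) y = 0:
  p(x) = 1/6,  q(x) = 1/6 - 4x.
Indicial equation: r(r-1) + (1/6) r + (1/6) = 0 -> roots r_1 = 1/2, r_2 = 1/3.
Take r = r_1 = 1/2. Let y(x) = x^r sum_{n>=0} a_n x^n with a_0 = 1.
Substitute y = x^r sum a_n x^n and match x^{r+n}. The recurrence is
  D(n) a_n - 4 a_{n-1} = 0,  where D(n) = (r+n)(r+n-1) + (1/6)(r+n) + (1/6).
  a_n = 4 / D(n) * a_{n-1}.
Since the indicial polynomial factors as (r - r_1)(r - r_2), D(n) = (r_1 + n - r_1)(r_1 + n - r_2) = n(n + 1/6).
Evaluating step by step (a_0 = 1):
  n = 1: D(1) = 1(1 + 1/6) = 7/6; numerator = 4(1) = 4; a_1 = (4)/(7/6) = 24/7
  n = 2: D(2) = 2(2 + 1/6) = 13/3; numerator = 4(24/7) = 96/7; a_2 = (96/7)/(13/3) = 288/91
  n = 3: D(3) = 3(3 + 1/6) = 19/2; numerator = 4(288/91) = 1152/91; a_3 = (1152/91)/(19/2) = 2304/1729

r = 1/2; a_0 = 1; a_1 = 24/7; a_2 = 288/91; a_3 = 2304/1729
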